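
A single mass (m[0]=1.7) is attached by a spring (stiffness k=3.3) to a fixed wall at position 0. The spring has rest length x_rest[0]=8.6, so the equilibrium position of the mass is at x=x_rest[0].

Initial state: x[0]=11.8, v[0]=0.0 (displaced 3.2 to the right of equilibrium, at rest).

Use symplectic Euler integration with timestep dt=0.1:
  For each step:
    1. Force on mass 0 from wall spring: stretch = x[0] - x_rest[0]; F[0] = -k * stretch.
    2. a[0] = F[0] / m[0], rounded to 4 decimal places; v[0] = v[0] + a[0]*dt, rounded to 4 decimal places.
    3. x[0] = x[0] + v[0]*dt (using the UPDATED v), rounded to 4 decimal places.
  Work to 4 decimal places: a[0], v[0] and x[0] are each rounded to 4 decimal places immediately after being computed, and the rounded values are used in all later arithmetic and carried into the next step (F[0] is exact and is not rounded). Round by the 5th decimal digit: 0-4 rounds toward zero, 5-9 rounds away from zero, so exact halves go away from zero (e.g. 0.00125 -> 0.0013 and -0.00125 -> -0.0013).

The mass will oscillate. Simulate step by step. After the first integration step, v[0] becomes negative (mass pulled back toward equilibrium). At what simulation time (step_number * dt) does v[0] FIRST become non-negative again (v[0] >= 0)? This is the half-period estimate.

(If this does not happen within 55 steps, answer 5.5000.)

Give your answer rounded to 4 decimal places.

Answer: 2.3000

Derivation:
Step 0: x=[11.8000] v=[0.0000]
Step 1: x=[11.7379] v=[-0.6212]
Step 2: x=[11.6149] v=[-1.2303]
Step 3: x=[11.4333] v=[-1.8156]
Step 4: x=[11.1967] v=[-2.3656]
Step 5: x=[10.9097] v=[-2.8697]
Step 6: x=[10.5779] v=[-3.3181]
Step 7: x=[10.2077] v=[-3.7021]
Step 8: x=[9.8063] v=[-4.0142]
Step 9: x=[9.3815] v=[-4.2484]
Step 10: x=[8.9415] v=[-4.4001]
Step 11: x=[8.4949] v=[-4.4664]
Step 12: x=[8.0503] v=[-4.4460]
Step 13: x=[7.6164] v=[-4.3393]
Step 14: x=[7.2016] v=[-4.1484]
Step 15: x=[6.8139] v=[-3.8770]
Step 16: x=[6.4609] v=[-3.5303]
Step 17: x=[6.1494] v=[-3.1151]
Step 18: x=[5.8855] v=[-2.6394]
Step 19: x=[5.6743] v=[-2.1125]
Step 20: x=[5.5198] v=[-1.5446]
Step 21: x=[5.4251] v=[-0.9467]
Step 22: x=[5.3921] v=[-0.3304]
Step 23: x=[5.4213] v=[0.2923]
First v>=0 after going negative at step 23, time=2.3000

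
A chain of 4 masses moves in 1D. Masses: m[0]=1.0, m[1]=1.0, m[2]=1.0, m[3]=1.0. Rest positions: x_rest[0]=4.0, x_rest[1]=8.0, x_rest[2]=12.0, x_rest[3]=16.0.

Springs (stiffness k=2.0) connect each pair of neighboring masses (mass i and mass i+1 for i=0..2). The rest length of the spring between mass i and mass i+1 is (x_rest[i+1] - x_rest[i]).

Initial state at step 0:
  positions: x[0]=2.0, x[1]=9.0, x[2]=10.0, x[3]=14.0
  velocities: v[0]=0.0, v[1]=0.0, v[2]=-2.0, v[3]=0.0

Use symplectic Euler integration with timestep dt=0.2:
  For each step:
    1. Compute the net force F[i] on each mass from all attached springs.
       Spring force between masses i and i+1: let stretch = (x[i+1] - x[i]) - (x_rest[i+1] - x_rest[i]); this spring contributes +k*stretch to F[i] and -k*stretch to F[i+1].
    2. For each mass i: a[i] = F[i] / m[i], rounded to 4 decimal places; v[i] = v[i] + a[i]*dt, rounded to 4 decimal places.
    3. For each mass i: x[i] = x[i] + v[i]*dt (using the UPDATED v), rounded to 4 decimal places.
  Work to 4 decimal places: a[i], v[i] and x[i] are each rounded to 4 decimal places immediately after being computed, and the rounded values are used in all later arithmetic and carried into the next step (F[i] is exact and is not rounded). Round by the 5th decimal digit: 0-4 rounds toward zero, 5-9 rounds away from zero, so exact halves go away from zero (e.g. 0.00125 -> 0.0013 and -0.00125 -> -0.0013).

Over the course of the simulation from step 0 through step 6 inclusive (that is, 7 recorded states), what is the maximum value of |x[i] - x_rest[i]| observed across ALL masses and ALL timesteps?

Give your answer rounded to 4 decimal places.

Answer: 3.7949

Derivation:
Step 0: x=[2.0000 9.0000 10.0000 14.0000] v=[0.0000 0.0000 -2.0000 0.0000]
Step 1: x=[2.2400 8.5200 9.8400 14.0000] v=[1.2000 -2.4000 -0.8000 0.0000]
Step 2: x=[2.6624 7.6432 9.9072 13.9872] v=[2.1120 -4.3840 0.3360 -0.0640]
Step 3: x=[3.1633 6.5491 10.1197 13.9680] v=[2.5043 -5.4707 1.0624 -0.0960]
Step 4: x=[3.6150 5.4697 10.3544 13.9609] v=[2.2586 -5.3968 1.1735 -0.0353]
Step 5: x=[3.8951 4.6327 10.4868 13.9853] v=[1.4005 -4.1848 0.6622 0.1221]
Step 6: x=[3.9142 4.2051 10.4308 14.0498] v=[0.0955 -2.1382 -0.2800 0.3227]
Max displacement = 3.7949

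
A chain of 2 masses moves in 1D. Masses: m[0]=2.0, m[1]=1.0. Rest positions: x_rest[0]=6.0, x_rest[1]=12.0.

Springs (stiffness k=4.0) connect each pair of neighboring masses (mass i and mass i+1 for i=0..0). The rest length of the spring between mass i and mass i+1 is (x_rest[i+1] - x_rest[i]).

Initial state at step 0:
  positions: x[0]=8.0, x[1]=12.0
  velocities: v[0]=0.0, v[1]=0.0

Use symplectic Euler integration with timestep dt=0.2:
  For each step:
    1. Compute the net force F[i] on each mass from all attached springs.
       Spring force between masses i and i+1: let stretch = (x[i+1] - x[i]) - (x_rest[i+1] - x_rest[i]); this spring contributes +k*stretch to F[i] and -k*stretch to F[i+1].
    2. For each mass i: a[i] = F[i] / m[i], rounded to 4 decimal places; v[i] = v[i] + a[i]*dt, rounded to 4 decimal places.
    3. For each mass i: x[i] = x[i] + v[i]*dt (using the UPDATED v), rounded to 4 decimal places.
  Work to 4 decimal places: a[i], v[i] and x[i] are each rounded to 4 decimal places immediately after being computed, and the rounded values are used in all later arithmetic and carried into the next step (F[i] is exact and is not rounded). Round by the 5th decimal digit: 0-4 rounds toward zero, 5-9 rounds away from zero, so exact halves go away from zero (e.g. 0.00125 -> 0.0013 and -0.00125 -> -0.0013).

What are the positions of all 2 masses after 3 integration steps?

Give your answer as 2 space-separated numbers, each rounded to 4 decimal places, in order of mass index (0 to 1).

Answer: 7.2228 13.5544

Derivation:
Step 0: x=[8.0000 12.0000] v=[0.0000 0.0000]
Step 1: x=[7.8400 12.3200] v=[-0.8000 1.6000]
Step 2: x=[7.5584 12.8832] v=[-1.4080 2.8160]
Step 3: x=[7.2228 13.5544] v=[-1.6781 3.3562]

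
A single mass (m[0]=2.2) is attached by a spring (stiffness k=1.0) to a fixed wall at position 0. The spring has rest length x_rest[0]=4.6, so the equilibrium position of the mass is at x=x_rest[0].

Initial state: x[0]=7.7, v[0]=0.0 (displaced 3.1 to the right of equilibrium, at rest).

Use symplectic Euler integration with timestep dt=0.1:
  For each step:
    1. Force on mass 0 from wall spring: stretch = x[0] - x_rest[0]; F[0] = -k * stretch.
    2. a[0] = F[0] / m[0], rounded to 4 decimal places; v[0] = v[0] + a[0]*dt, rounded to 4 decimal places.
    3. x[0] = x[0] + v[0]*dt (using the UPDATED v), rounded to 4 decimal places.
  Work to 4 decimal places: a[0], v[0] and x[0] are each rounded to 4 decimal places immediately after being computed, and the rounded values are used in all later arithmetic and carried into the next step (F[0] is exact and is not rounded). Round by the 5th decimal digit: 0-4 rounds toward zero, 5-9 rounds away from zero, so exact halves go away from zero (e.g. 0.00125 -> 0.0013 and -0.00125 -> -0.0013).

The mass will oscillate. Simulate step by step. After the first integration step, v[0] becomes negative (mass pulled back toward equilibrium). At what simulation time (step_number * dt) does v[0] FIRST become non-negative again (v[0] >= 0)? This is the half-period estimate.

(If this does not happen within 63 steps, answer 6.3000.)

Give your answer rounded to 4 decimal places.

Answer: 4.7000

Derivation:
Step 0: x=[7.7000] v=[0.0000]
Step 1: x=[7.6859] v=[-0.1409]
Step 2: x=[7.6578] v=[-0.2812]
Step 3: x=[7.6158] v=[-0.4202]
Step 4: x=[7.5601] v=[-0.5573]
Step 5: x=[7.4909] v=[-0.6919]
Step 6: x=[7.4086] v=[-0.8233]
Step 7: x=[7.3135] v=[-0.9510]
Step 8: x=[7.2061] v=[-1.0743]
Step 9: x=[7.0868] v=[-1.1928]
Step 10: x=[6.9562] v=[-1.3058]
Step 11: x=[6.8149] v=[-1.4129]
Step 12: x=[6.6635] v=[-1.5136]
Step 13: x=[6.5028] v=[-1.6074]
Step 14: x=[6.3334] v=[-1.6939]
Step 15: x=[6.1561] v=[-1.7727]
Step 16: x=[5.9718] v=[-1.8434]
Step 17: x=[5.7812] v=[-1.9058]
Step 18: x=[5.5853] v=[-1.9595]
Step 19: x=[5.3849] v=[-2.0043]
Step 20: x=[5.1809] v=[-2.0400]
Step 21: x=[4.9743] v=[-2.0664]
Step 22: x=[4.7660] v=[-2.0834]
Step 23: x=[4.5569] v=[-2.0910]
Step 24: x=[4.3480] v=[-2.0890]
Step 25: x=[4.1402] v=[-2.0776]
Step 26: x=[3.9345] v=[-2.0567]
Step 27: x=[3.7319] v=[-2.0265]
Step 28: x=[3.5332] v=[-1.9870]
Step 29: x=[3.3394] v=[-1.9385]
Step 30: x=[3.1513] v=[-1.8812]
Step 31: x=[2.9698] v=[-1.8154]
Step 32: x=[2.7957] v=[-1.7413]
Step 33: x=[2.6298] v=[-1.6593]
Step 34: x=[2.4728] v=[-1.5698]
Step 35: x=[2.3255] v=[-1.4731]
Step 36: x=[2.1885] v=[-1.3697]
Step 37: x=[2.0625] v=[-1.2601]
Step 38: x=[1.9480] v=[-1.1448]
Step 39: x=[1.8456] v=[-1.0243]
Step 40: x=[1.7557] v=[-0.8991]
Step 41: x=[1.6787] v=[-0.7698]
Step 42: x=[1.6150] v=[-0.6370]
Step 43: x=[1.5649] v=[-0.5013]
Step 44: x=[1.5286] v=[-0.3633]
Step 45: x=[1.5062] v=[-0.2237]
Step 46: x=[1.4979] v=[-0.0831]
Step 47: x=[1.5037] v=[0.0579]
First v>=0 after going negative at step 47, time=4.7000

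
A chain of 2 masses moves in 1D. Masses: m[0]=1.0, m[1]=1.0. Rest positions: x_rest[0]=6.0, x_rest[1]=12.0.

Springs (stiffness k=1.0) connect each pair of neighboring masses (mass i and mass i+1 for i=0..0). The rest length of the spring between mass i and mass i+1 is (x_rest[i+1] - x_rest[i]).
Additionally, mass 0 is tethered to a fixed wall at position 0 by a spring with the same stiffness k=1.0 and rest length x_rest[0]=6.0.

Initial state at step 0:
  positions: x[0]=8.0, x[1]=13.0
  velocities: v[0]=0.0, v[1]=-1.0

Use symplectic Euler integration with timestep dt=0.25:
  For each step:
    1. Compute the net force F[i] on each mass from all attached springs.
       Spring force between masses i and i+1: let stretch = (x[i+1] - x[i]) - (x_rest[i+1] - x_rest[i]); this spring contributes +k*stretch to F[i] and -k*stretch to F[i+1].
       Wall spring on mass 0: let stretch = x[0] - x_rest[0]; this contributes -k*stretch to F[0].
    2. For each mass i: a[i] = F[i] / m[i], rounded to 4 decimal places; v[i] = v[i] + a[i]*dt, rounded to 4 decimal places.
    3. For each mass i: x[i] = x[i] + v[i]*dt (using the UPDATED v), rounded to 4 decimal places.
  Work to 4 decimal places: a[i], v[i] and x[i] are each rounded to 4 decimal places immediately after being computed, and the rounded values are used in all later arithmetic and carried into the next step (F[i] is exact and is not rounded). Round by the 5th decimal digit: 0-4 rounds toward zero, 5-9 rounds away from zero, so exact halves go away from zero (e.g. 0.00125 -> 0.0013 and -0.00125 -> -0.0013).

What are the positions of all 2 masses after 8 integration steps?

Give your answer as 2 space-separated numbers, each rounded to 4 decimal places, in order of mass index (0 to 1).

Step 0: x=[8.0000 13.0000] v=[0.0000 -1.0000]
Step 1: x=[7.8125 12.8125] v=[-0.7500 -0.7500]
Step 2: x=[7.4492 12.6875] v=[-1.4531 -0.5000]
Step 3: x=[6.9478 12.6101] v=[-2.0058 -0.3096]
Step 4: x=[6.3660 12.5538] v=[-2.3272 -0.2252]
Step 5: x=[5.7731 12.4858] v=[-2.3718 -0.2722]
Step 6: x=[5.2389 12.3732] v=[-2.1369 -0.4504]
Step 7: x=[4.8231 12.1897] v=[-1.6631 -0.7340]
Step 8: x=[4.5663 11.9208] v=[-1.0272 -1.0757]

Answer: 4.5663 11.9208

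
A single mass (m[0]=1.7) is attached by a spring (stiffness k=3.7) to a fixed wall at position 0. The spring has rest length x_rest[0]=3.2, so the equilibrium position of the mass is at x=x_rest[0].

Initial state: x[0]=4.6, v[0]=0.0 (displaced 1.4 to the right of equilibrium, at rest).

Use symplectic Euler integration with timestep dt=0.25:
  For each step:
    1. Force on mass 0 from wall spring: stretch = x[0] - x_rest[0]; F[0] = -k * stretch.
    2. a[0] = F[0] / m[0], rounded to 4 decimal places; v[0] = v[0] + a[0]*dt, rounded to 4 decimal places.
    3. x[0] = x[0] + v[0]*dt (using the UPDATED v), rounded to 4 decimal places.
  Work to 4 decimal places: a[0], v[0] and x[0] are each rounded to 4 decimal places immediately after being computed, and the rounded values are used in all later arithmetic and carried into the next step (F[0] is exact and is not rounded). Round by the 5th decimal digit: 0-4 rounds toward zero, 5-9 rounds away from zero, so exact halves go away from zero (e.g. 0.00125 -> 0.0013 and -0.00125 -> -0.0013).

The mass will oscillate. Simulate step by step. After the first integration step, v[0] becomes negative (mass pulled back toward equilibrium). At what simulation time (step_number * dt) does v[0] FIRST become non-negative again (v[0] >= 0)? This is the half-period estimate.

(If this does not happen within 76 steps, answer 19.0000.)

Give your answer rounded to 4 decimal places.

Answer: 2.2500

Derivation:
Step 0: x=[4.6000] v=[0.0000]
Step 1: x=[4.4096] v=[-0.7618]
Step 2: x=[4.0546] v=[-1.4200]
Step 3: x=[3.5834] v=[-1.8850]
Step 4: x=[3.0600] v=[-2.0936]
Step 5: x=[2.5557] v=[-2.0174]
Step 6: x=[2.1390] v=[-1.6668]
Step 7: x=[1.8666] v=[-1.0895]
Step 8: x=[1.7756] v=[-0.3640]
Step 9: x=[1.8784] v=[0.4111]
First v>=0 after going negative at step 9, time=2.2500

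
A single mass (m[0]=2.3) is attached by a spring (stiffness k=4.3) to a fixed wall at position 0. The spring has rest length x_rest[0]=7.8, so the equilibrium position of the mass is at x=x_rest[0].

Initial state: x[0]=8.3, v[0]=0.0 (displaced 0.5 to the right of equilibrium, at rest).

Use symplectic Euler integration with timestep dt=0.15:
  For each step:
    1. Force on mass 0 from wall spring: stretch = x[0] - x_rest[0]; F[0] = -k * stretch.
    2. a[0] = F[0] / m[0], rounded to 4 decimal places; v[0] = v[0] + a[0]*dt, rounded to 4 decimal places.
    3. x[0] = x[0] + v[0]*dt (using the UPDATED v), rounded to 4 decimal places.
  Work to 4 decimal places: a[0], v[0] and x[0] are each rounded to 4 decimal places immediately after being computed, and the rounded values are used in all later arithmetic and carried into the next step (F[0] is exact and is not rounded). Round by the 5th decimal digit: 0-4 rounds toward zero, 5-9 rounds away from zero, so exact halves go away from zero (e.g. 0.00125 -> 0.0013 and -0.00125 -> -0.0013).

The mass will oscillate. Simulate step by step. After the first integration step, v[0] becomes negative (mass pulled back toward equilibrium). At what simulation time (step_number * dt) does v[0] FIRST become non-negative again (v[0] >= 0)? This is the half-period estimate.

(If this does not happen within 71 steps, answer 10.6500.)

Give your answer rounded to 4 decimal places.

Answer: 2.4000

Derivation:
Step 0: x=[8.3000] v=[0.0000]
Step 1: x=[8.2790] v=[-0.1402]
Step 2: x=[8.2378] v=[-0.2745]
Step 3: x=[8.1782] v=[-0.3973]
Step 4: x=[8.1027] v=[-0.5034]
Step 5: x=[8.0145] v=[-0.5883]
Step 6: x=[7.9172] v=[-0.6485]
Step 7: x=[7.8150] v=[-0.6814]
Step 8: x=[7.7122] v=[-0.6856]
Step 9: x=[7.6131] v=[-0.6610]
Step 10: x=[7.5218] v=[-0.6086]
Step 11: x=[7.4422] v=[-0.5306]
Step 12: x=[7.3777] v=[-0.4303]
Step 13: x=[7.3309] v=[-0.3119]
Step 14: x=[7.3038] v=[-0.1804]
Step 15: x=[7.2976] v=[-0.0412]
Step 16: x=[7.3126] v=[0.0997]
First v>=0 after going negative at step 16, time=2.4000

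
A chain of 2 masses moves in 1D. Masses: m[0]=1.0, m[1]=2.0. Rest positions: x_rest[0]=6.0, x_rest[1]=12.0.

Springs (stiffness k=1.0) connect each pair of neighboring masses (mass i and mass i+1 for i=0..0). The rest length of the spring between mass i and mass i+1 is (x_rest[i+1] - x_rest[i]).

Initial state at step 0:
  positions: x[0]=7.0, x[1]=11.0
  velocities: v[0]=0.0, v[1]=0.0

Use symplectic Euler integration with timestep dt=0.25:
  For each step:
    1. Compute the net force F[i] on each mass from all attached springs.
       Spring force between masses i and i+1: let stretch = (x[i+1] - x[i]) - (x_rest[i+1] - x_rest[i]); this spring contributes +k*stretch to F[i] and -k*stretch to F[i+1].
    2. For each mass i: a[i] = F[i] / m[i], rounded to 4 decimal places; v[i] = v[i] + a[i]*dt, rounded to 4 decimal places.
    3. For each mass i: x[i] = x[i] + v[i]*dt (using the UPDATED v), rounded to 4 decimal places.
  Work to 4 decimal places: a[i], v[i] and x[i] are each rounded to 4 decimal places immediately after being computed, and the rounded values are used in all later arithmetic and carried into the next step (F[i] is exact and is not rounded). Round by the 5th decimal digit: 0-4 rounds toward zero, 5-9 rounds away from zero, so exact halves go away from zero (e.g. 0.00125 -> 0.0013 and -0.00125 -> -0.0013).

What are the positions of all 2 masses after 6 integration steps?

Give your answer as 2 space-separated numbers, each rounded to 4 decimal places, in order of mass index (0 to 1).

Answer: 5.1076 11.9464

Derivation:
Step 0: x=[7.0000 11.0000] v=[0.0000 0.0000]
Step 1: x=[6.8750 11.0625] v=[-0.5000 0.2500]
Step 2: x=[6.6367 11.1817] v=[-0.9531 0.4766]
Step 3: x=[6.3075 11.3463] v=[-1.3169 0.6585]
Step 4: x=[5.9182 11.5410] v=[-1.5572 0.7787]
Step 5: x=[5.5053 11.7475] v=[-1.6515 0.8259]
Step 6: x=[5.1076 11.9464] v=[-1.5910 0.7956]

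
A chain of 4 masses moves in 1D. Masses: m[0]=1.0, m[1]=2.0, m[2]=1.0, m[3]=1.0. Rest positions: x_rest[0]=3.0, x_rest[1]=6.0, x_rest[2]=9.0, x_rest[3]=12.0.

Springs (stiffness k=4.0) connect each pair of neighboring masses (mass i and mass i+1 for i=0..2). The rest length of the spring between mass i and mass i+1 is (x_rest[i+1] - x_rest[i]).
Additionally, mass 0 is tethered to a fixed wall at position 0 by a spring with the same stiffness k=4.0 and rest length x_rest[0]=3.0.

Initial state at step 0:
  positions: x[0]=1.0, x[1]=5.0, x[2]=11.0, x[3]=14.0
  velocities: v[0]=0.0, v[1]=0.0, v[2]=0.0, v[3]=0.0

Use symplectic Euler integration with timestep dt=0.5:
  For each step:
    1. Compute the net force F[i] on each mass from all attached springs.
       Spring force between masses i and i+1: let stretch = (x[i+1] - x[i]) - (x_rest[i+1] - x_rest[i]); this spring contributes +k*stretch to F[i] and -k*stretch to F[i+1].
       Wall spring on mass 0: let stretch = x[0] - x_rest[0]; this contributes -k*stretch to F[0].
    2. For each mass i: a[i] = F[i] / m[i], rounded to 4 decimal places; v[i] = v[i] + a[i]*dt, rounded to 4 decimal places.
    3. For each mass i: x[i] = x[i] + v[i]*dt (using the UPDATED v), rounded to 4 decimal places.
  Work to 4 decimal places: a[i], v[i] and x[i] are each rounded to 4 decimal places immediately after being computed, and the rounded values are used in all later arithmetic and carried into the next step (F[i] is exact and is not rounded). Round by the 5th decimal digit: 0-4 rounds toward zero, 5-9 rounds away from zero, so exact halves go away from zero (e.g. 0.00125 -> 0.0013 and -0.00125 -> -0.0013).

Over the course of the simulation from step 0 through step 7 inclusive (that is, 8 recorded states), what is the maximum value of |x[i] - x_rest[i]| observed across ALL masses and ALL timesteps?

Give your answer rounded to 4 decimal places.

Step 0: x=[1.0000 5.0000 11.0000 14.0000] v=[0.0000 0.0000 0.0000 0.0000]
Step 1: x=[4.0000 6.0000 8.0000 14.0000] v=[6.0000 2.0000 -6.0000 0.0000]
Step 2: x=[5.0000 7.0000 9.0000 11.0000] v=[2.0000 2.0000 2.0000 -6.0000]
Step 3: x=[3.0000 8.0000 10.0000 9.0000] v=[-4.0000 2.0000 2.0000 -4.0000]
Step 4: x=[3.0000 7.5000 8.0000 11.0000] v=[0.0000 -1.0000 -4.0000 4.0000]
Step 5: x=[4.5000 5.0000 8.5000 13.0000] v=[3.0000 -5.0000 1.0000 4.0000]
Step 6: x=[2.0000 4.0000 10.0000 13.5000] v=[-5.0000 -2.0000 3.0000 1.0000]
Step 7: x=[-0.5000 5.0000 9.0000 13.5000] v=[-5.0000 2.0000 -2.0000 0.0000]
Max displacement = 3.5000

Answer: 3.5000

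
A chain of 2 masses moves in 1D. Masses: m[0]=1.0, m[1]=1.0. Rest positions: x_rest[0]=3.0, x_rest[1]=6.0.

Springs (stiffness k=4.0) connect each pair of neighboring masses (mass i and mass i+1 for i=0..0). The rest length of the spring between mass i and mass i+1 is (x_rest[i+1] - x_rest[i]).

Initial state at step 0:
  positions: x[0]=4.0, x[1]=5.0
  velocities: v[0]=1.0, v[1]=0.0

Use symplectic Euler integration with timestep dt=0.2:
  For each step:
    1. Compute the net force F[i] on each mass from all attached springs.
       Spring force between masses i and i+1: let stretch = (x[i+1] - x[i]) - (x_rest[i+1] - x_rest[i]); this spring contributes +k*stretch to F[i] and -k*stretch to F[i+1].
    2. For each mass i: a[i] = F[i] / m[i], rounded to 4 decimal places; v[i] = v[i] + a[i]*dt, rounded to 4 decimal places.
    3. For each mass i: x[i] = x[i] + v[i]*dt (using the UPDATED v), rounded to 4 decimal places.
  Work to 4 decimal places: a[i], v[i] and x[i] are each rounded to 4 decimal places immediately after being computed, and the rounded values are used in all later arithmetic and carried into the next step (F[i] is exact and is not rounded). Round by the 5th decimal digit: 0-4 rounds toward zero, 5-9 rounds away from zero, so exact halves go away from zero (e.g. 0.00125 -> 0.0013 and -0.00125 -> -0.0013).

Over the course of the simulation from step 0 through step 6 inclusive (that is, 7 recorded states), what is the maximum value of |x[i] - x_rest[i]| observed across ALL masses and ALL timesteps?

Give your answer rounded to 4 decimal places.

Step 0: x=[4.0000 5.0000] v=[1.0000 0.0000]
Step 1: x=[3.8800 5.3200] v=[-0.6000 1.6000]
Step 2: x=[3.5104 5.8896] v=[-1.8480 2.8480]
Step 3: x=[3.0415 6.5585] v=[-2.3446 3.3446]
Step 4: x=[2.6553 7.1447] v=[-1.9310 2.9310]
Step 5: x=[2.5074 7.4926] v=[-0.7395 1.7395]
Step 6: x=[2.6771 7.5229] v=[0.8487 0.1513]
Max displacement = 1.5229

Answer: 1.5229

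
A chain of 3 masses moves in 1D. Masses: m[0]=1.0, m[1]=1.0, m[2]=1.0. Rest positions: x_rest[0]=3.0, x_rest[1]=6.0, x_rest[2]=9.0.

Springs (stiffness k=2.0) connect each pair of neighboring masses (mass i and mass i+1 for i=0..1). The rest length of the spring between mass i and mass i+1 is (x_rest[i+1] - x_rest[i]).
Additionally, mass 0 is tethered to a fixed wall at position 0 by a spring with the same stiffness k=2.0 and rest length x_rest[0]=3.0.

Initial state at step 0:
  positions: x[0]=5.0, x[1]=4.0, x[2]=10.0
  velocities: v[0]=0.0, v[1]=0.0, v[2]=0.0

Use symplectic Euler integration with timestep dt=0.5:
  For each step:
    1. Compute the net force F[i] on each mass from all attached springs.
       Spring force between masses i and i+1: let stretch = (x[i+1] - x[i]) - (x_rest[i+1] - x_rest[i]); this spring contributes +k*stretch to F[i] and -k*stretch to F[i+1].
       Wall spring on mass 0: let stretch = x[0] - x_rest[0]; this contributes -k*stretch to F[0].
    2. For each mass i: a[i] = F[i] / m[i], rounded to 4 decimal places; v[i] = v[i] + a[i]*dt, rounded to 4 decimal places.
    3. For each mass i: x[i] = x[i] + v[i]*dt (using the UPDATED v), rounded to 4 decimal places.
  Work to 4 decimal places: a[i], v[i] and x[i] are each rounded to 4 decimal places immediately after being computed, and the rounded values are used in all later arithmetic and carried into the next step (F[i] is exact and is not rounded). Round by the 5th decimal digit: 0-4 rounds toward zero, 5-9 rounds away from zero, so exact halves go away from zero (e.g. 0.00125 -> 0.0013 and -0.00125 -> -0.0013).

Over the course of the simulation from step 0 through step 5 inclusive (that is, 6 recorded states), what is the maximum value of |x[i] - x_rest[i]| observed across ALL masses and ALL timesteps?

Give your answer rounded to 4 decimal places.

Step 0: x=[5.0000 4.0000 10.0000] v=[0.0000 0.0000 0.0000]
Step 1: x=[2.0000 7.5000 8.5000] v=[-6.0000 7.0000 -3.0000]
Step 2: x=[0.7500 8.7500 8.0000] v=[-2.5000 2.5000 -1.0000]
Step 3: x=[3.1250 5.6250 9.3750] v=[4.7500 -6.2500 2.7500]
Step 4: x=[5.1875 3.1250 10.3750] v=[4.1250 -5.0000 2.0000]
Step 5: x=[3.6250 5.2813 9.2500] v=[-3.1250 4.3125 -2.2500]
Max displacement = 2.8750

Answer: 2.8750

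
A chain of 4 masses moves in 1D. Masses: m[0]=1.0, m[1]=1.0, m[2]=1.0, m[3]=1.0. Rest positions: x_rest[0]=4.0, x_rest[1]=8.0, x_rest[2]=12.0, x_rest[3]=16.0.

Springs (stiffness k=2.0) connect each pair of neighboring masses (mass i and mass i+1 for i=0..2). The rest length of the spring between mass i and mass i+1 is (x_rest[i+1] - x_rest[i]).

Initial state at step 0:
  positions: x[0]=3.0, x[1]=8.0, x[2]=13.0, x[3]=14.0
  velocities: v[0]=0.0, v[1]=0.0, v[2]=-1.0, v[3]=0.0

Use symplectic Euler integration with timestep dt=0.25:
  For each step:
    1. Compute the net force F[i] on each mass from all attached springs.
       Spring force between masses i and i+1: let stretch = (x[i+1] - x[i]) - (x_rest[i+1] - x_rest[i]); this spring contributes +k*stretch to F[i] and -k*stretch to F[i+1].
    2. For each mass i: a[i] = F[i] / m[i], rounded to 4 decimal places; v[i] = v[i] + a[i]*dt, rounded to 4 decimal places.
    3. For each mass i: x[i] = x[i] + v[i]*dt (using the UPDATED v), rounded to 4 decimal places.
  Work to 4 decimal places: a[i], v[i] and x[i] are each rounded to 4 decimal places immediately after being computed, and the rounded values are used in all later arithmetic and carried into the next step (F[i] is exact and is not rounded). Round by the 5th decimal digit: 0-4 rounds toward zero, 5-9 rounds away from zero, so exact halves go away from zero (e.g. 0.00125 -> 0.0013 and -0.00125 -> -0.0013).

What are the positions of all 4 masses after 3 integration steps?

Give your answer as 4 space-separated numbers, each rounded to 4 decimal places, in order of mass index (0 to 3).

Answer: 3.6641 7.6875 10.2735 15.6250

Derivation:
Step 0: x=[3.0000 8.0000 13.0000 14.0000] v=[0.0000 0.0000 -1.0000 0.0000]
Step 1: x=[3.1250 8.0000 12.2500 14.3750] v=[0.5000 0.0000 -3.0000 1.5000]
Step 2: x=[3.3594 7.9219 11.2344 14.9844] v=[0.9375 -0.3125 -4.0625 2.4375]
Step 3: x=[3.6641 7.6875 10.2735 15.6250] v=[1.2188 -0.9375 -3.8438 2.5625]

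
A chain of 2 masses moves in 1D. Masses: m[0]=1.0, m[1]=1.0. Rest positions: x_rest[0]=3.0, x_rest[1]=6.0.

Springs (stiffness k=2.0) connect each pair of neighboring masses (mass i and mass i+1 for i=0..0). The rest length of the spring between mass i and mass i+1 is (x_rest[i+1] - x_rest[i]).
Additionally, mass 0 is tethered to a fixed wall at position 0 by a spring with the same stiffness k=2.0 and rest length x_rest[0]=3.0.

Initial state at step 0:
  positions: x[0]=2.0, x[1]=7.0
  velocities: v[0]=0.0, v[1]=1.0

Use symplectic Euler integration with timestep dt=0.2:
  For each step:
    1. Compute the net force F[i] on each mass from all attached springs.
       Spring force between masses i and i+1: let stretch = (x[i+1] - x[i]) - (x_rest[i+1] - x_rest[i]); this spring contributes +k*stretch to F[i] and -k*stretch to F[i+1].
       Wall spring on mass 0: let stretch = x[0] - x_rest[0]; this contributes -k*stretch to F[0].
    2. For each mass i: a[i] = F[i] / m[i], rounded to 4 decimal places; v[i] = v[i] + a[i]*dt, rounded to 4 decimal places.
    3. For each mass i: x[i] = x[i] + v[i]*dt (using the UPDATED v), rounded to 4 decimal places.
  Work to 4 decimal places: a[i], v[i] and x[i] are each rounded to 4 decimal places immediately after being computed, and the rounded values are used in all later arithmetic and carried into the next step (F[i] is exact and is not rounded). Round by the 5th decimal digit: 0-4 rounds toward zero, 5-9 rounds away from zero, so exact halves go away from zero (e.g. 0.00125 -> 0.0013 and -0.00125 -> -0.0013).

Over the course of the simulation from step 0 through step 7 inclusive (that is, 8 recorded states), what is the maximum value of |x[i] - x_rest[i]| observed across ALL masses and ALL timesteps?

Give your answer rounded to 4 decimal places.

Step 0: x=[2.0000 7.0000] v=[0.0000 1.0000]
Step 1: x=[2.2400 7.0400] v=[1.2000 0.2000]
Step 2: x=[2.6848 6.9360] v=[2.2240 -0.5200]
Step 3: x=[3.2549 6.7319] v=[2.8506 -1.0205]
Step 4: x=[3.8428 6.4896] v=[2.9394 -1.2113]
Step 5: x=[4.3350 6.2756] v=[2.4610 -1.0700]
Step 6: x=[4.6356 6.1464] v=[1.5032 -0.6462]
Step 7: x=[4.6863 6.1363] v=[0.2533 -0.0505]
Max displacement = 1.6863

Answer: 1.6863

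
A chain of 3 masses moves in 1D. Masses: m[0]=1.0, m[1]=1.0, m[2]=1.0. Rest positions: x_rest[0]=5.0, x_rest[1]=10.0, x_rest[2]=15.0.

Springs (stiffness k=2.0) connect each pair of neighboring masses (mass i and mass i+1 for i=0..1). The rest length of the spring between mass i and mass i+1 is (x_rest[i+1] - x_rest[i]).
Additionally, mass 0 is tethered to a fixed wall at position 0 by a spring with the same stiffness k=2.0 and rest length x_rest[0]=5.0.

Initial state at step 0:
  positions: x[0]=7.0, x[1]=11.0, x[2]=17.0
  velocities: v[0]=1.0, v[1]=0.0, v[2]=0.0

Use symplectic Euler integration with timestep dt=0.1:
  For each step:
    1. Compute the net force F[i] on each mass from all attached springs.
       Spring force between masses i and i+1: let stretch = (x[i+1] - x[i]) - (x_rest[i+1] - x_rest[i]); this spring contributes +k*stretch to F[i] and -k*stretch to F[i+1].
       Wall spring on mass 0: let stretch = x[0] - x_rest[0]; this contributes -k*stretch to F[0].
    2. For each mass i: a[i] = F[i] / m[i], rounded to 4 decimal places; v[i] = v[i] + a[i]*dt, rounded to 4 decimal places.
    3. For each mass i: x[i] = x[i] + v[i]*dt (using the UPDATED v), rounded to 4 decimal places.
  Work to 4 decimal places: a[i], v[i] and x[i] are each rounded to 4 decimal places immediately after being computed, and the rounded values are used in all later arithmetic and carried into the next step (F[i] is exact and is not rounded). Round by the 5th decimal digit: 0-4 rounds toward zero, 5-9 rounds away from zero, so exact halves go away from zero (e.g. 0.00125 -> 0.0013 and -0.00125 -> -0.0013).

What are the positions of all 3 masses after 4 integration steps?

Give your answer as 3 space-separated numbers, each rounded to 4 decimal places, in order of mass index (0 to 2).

Answer: 6.8079 11.3726 16.8177

Derivation:
Step 0: x=[7.0000 11.0000 17.0000] v=[1.0000 0.0000 0.0000]
Step 1: x=[7.0400 11.0400 16.9800] v=[0.4000 0.4000 -0.2000]
Step 2: x=[7.0192 11.1188 16.9412] v=[-0.2080 0.7880 -0.3880]
Step 3: x=[6.9400 11.2321 16.8860] v=[-0.7919 1.1326 -0.5525]
Step 4: x=[6.8079 11.3726 16.8177] v=[-1.3215 1.4050 -0.6833]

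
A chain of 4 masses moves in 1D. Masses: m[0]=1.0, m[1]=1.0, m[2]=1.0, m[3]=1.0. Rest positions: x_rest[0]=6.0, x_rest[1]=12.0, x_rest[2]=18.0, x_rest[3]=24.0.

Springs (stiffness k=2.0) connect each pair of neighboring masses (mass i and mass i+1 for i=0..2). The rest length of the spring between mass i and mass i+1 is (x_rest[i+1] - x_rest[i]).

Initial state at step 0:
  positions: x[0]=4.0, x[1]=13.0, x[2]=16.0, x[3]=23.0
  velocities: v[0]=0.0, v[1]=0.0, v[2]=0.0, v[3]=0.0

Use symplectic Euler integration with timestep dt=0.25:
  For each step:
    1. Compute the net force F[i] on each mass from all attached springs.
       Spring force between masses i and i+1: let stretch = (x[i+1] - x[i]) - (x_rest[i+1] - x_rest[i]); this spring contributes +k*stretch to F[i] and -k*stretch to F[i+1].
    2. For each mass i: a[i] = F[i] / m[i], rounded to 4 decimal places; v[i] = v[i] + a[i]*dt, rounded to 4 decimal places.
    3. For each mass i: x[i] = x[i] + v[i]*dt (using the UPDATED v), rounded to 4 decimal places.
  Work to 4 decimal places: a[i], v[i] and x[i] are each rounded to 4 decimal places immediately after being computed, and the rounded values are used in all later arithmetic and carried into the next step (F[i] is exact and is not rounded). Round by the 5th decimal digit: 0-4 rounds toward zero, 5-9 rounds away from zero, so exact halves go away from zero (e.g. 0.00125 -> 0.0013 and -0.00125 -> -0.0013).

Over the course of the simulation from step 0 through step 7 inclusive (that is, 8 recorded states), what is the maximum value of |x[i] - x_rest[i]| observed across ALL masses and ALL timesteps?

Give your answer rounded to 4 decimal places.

Step 0: x=[4.0000 13.0000 16.0000 23.0000] v=[0.0000 0.0000 0.0000 0.0000]
Step 1: x=[4.3750 12.2500 16.5000 22.8750] v=[1.5000 -3.0000 2.0000 -0.5000]
Step 2: x=[4.9844 11.0469 17.2656 22.7031] v=[2.4375 -4.8125 3.0625 -0.6875]
Step 3: x=[5.6016 9.8633 17.9336 22.6015] v=[2.4688 -4.7344 2.6719 -0.4063]
Step 4: x=[6.0015 9.1558 18.1763 22.6665] v=[1.5997 -2.8301 0.9707 0.2598]
Step 5: x=[6.0457 9.1816 17.8527 22.9202] v=[0.1769 0.1030 -1.2945 1.0147]
Step 6: x=[5.7319 9.8993 17.0786 23.2905] v=[-1.2552 2.8706 -3.0963 1.4810]
Step 7: x=[5.1890 10.9935 16.1836 23.6343] v=[-2.1715 4.3766 -3.5800 1.3751]
Max displacement = 2.8442

Answer: 2.8442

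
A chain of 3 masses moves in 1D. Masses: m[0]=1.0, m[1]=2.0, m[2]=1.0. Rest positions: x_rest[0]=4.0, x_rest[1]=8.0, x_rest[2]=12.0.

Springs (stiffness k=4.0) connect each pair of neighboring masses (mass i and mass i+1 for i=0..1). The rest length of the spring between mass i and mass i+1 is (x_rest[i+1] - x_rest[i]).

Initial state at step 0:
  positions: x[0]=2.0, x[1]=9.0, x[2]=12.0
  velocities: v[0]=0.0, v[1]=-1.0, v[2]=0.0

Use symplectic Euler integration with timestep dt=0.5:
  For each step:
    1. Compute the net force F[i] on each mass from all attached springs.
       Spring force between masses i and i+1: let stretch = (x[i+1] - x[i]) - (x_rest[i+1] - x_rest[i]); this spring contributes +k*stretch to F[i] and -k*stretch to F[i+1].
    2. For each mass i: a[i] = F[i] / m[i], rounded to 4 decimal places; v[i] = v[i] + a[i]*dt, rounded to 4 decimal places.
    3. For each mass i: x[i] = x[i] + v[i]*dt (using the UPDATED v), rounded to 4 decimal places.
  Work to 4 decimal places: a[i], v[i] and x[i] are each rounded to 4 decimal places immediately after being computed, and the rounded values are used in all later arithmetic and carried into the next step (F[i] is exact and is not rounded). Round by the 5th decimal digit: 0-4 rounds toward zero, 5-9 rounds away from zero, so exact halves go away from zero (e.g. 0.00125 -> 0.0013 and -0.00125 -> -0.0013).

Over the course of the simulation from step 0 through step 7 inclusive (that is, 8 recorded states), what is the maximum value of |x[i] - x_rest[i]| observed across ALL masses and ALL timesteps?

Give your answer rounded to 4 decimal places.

Answer: 3.0000

Derivation:
Step 0: x=[2.0000 9.0000 12.0000] v=[0.0000 -1.0000 0.0000]
Step 1: x=[5.0000 6.5000 13.0000] v=[6.0000 -5.0000 2.0000]
Step 2: x=[5.5000 6.5000 11.5000] v=[1.0000 0.0000 -3.0000]
Step 3: x=[3.0000 8.5000 9.0000] v=[-5.0000 4.0000 -5.0000]
Step 4: x=[2.0000 8.0000 10.0000] v=[-2.0000 -1.0000 2.0000]
Step 5: x=[3.0000 5.5000 13.0000] v=[2.0000 -5.0000 6.0000]
Step 6: x=[2.5000 5.5000 12.5000] v=[-1.0000 0.0000 -1.0000]
Step 7: x=[1.0000 7.5000 9.0000] v=[-3.0000 4.0000 -7.0000]
Max displacement = 3.0000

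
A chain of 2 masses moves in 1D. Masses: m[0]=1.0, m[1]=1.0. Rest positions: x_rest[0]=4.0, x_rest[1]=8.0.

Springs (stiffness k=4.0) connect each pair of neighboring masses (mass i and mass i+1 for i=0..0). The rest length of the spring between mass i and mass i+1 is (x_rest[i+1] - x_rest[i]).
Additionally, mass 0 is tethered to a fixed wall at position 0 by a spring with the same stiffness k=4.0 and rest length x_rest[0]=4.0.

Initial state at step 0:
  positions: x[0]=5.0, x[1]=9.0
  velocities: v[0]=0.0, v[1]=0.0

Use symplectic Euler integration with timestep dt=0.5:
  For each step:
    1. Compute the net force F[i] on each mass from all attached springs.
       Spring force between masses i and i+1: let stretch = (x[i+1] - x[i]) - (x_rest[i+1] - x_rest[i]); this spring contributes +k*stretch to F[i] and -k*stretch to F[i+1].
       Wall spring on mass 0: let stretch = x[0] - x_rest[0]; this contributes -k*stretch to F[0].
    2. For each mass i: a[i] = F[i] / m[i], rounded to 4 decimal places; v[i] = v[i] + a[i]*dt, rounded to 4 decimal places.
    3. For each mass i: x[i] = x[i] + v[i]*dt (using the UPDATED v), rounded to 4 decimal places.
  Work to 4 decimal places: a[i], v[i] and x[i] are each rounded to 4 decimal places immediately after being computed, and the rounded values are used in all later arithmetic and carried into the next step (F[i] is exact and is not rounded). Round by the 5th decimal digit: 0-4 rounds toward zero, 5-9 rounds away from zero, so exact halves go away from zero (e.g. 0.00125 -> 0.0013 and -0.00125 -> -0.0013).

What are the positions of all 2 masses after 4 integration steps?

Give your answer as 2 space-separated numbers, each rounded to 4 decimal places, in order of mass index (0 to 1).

Answer: 3.0000 7.0000

Derivation:
Step 0: x=[5.0000 9.0000] v=[0.0000 0.0000]
Step 1: x=[4.0000 9.0000] v=[-2.0000 0.0000]
Step 2: x=[4.0000 8.0000] v=[0.0000 -2.0000]
Step 3: x=[4.0000 7.0000] v=[0.0000 -2.0000]
Step 4: x=[3.0000 7.0000] v=[-2.0000 0.0000]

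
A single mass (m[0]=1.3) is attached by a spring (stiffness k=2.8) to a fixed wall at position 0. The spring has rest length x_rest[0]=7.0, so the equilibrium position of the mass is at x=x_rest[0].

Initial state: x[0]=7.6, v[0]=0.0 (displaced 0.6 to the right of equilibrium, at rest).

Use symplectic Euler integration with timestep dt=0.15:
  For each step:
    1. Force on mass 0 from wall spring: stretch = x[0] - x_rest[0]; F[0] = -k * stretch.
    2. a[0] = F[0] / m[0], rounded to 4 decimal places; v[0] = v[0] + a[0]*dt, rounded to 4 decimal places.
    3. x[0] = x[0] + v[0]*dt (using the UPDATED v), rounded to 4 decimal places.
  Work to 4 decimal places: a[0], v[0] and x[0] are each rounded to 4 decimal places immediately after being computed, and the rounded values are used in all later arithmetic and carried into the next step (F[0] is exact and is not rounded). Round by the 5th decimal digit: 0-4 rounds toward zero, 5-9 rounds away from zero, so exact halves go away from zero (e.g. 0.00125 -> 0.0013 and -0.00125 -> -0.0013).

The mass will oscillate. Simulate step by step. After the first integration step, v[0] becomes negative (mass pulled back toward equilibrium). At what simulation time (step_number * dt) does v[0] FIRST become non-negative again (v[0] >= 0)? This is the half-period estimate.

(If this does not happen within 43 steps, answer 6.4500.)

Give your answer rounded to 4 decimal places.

Step 0: x=[7.6000] v=[0.0000]
Step 1: x=[7.5709] v=[-0.1938]
Step 2: x=[7.5142] v=[-0.3782]
Step 3: x=[7.4326] v=[-0.5443]
Step 4: x=[7.3300] v=[-0.6841]
Step 5: x=[7.2114] v=[-0.7907]
Step 6: x=[7.0826] v=[-0.8590]
Step 7: x=[6.9497] v=[-0.8857]
Step 8: x=[6.8193] v=[-0.8695]
Step 9: x=[6.6976] v=[-0.8111]
Step 10: x=[6.5906] v=[-0.7134]
Step 11: x=[6.5034] v=[-0.5811]
Step 12: x=[6.4403] v=[-0.4207]
Step 13: x=[6.4043] v=[-0.2399]
Step 14: x=[6.3972] v=[-0.0475]
Step 15: x=[6.4193] v=[0.1472]
First v>=0 after going negative at step 15, time=2.2500

Answer: 2.2500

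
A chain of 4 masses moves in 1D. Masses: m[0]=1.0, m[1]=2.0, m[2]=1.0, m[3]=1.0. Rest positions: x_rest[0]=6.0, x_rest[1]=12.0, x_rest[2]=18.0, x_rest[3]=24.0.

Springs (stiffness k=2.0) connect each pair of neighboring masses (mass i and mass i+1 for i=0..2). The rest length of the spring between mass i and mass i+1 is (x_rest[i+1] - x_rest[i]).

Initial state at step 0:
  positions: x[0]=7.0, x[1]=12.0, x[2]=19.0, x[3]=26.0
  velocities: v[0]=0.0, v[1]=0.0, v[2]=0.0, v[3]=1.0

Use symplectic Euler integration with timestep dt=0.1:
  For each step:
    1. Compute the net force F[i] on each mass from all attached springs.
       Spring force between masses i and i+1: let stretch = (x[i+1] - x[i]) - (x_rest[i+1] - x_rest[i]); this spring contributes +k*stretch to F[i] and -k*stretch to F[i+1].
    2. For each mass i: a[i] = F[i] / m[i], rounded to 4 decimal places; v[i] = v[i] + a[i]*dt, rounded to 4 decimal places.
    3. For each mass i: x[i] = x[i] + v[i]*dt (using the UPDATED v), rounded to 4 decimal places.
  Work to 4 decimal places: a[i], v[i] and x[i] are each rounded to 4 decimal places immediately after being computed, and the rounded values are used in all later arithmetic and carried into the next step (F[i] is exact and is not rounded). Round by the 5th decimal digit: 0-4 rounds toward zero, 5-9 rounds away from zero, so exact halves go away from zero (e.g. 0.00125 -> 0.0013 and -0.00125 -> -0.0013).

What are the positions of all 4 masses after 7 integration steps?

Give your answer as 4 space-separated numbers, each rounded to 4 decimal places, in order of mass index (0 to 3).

Answer: 6.5351 12.4908 19.0970 26.0865

Derivation:
Step 0: x=[7.0000 12.0000 19.0000 26.0000] v=[0.0000 0.0000 0.0000 1.0000]
Step 1: x=[6.9800 12.0200 19.0000 26.0800] v=[-0.2000 0.2000 0.0000 0.8000]
Step 2: x=[6.9408 12.0594 19.0020 26.1384] v=[-0.3920 0.3940 0.0200 0.5840]
Step 3: x=[6.8840 12.1170 19.0079 26.1741] v=[-0.5683 0.5764 0.0588 0.3567]
Step 4: x=[6.8118 12.1912 19.0193 26.1865] v=[-0.7217 0.7422 0.1139 0.1235]
Step 5: x=[6.7272 12.2799 19.0375 26.1755] v=[-0.8458 0.8871 0.1817 -0.1099]
Step 6: x=[6.6337 12.3807 19.0633 26.1418] v=[-0.9353 1.0076 0.2578 -0.3375]
Step 7: x=[6.5351 12.4908 19.0970 26.0865] v=[-0.9859 1.1012 0.3370 -0.5532]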